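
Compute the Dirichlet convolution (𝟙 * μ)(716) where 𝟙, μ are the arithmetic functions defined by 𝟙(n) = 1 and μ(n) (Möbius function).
(𝟙 * μ)(716) = 0

Divisors of 716: [1, 2, 4, 179, 358, 716]. For each d | 716:
  d = 1: 𝟙(1) · μ(716/1) = 1 · 0 = 0
  d = 2: 𝟙(2) · μ(716/2) = 1 · 1 = 1
  d = 4: 𝟙(4) · μ(716/4) = 1 · -1 = -1
  d = 179: 𝟙(179) · μ(716/179) = 1 · 0 = 0
  d = 358: 𝟙(358) · μ(716/358) = 1 · -1 = -1
  d = 716: 𝟙(716) · μ(716/716) = 1 · 1 = 1
Summing: (𝟙 * μ)(716) = 0 + 1 + -1 + 0 + -1 + 1 = 0.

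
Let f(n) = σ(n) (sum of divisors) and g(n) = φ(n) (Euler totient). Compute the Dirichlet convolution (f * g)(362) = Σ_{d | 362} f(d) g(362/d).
(σ * φ)(362) = 1448

Divisors of 362: [1, 2, 181, 362]. For each d | 362:
  d = 1: σ(1) · φ(362/1) = 1 · 180 = 180
  d = 2: σ(2) · φ(362/2) = 3 · 180 = 540
  d = 181: σ(181) · φ(362/181) = 182 · 1 = 182
  d = 362: σ(362) · φ(362/362) = 546 · 1 = 546
Summing: (σ * φ)(362) = 180 + 540 + 182 + 546 = 1448.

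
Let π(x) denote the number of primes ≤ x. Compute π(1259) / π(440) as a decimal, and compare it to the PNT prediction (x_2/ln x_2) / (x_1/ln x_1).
π(1259)/π(440) = 205/85 ≈ 2.4118;  PNT prediction ≈ 2.4399.

π(440) = 85 and π(1259) = 205, so π(1259)/π(440) ≈ 2.4118. The PNT-predicted ratio is (1259/ln(1259)) / (440/ln(440)) ≈ 2.4399. The two agree to within a few percent, as expected.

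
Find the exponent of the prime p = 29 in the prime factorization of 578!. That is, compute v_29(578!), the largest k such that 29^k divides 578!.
v_29(578!) = 19

Legendre's formula: v_p(n!) = Σ_{k ≥ 1} ⌊n / p^k⌋. For p = 29, n = 578, the terms are:
  ⌊578/29^1⌋ = ⌊578/29⌋ = 19
(the next term ⌊578/29^2⌋ = 0, terminating the sum). Summing: v_29(578!) = 19 = 19.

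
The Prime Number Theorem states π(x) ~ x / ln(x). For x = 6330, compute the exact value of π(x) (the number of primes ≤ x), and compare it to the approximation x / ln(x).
π(6330) = 824;  x/ln(x) ≈ 723.18;  relative error ≈ 12.24%.

Directly count primes up to 6330: π(6330) = 824. The PNT approximation gives 6330/ln(6330) ≈ 6330/8.75306 ≈ 723.18. Relative error (π(x) − x/ln(x)) / π(x) ≈ 12.24%; the approximation is known to undercount slightly (Li(x) is a better estimate).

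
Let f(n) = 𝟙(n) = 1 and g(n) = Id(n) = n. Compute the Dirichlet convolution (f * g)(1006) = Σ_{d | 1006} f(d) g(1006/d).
(𝟙 * Id)(1006) = 1512

Divisors of 1006: [1, 2, 503, 1006]. For each d | 1006:
  d = 1: 𝟙(1) · Id(1006/1) = 1 · 1006 = 1006
  d = 2: 𝟙(2) · Id(1006/2) = 1 · 503 = 503
  d = 503: 𝟙(503) · Id(1006/503) = 1 · 2 = 2
  d = 1006: 𝟙(1006) · Id(1006/1006) = 1 · 1 = 1
Summing: (𝟙 * Id)(1006) = 1006 + 503 + 2 + 1 = 1512.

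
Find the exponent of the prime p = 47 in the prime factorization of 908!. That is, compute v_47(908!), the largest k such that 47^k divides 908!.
v_47(908!) = 19

Legendre's formula: v_p(n!) = Σ_{k ≥ 1} ⌊n / p^k⌋. For p = 47, n = 908, the terms are:
  ⌊908/47^1⌋ = ⌊908/47⌋ = 19
(the next term ⌊908/47^2⌋ = 0, terminating the sum). Summing: v_47(908!) = 19 = 19.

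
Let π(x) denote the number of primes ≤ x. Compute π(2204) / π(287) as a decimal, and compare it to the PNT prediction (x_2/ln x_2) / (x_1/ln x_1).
π(2204)/π(287) = 328/61 ≈ 5.3770;  PNT prediction ≈ 5.6458.

π(287) = 61 and π(2204) = 328, so π(2204)/π(287) ≈ 5.3770. The PNT-predicted ratio is (2204/ln(2204)) / (287/ln(287)) ≈ 5.6458. The two agree to within a few percent, as expected.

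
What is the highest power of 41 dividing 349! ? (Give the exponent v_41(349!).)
v_41(349!) = 8

Legendre's formula: v_p(n!) = Σ_{k ≥ 1} ⌊n / p^k⌋. For p = 41, n = 349, the terms are:
  ⌊349/41^1⌋ = ⌊349/41⌋ = 8
(the next term ⌊349/41^2⌋ = 0, terminating the sum). Summing: v_41(349!) = 8 = 8.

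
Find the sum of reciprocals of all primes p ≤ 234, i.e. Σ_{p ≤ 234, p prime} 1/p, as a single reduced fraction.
Σ 1/p = 8762990377702925264993654890050782886250854676753323401606562622367345144099360398279019780479/4445236185272185438169240794291312557432222642727183809026451438704160103479600800432029464270

π(234) = 51, so the primes ≤ 234 are [2, 3, 5, 7, 11, 13, 17, 19, 23, 29, 31, 37, 41, 43, 47, 53, 59, 61, 67, 71, 73, 79, 83, 89, 97, 101, 103, 107, 109, 113, 127, 131, 137, 139, 149, 151, 157, 163, 167, 173, 179, 181, 191, 193, 197, 199, 211, 223, 227, 229, 233]. Summing 1/p over these primes: 8762990377702925264993654890050782886250854676753323401606562622367345144099360398279019780479/4445236185272185438169240794291312557432222642727183809026451438704160103479600800432029464270 ≈ 1.9713. Mertens estimate ln ln(234) + 0.2615 ≈ 1.9581.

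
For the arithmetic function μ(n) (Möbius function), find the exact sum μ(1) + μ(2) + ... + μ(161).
Σ_{n ≤ 161} μ(n) = 1

Compute μ(n) for each 1 ≤ n ≤ 161: μ(1) = 1, μ(2) = -1, μ(3) = -1, μ(4) = 0, μ(5) = -1, μ(6) = 1, μ(7) = -1, μ(8) = 0, μ(9) = 0, μ(10) = 1, μ(11) = -1, μ(12) = 0, μ(13) = -1, μ(14) = 1, μ(15) = 1, μ(16) = 0, μ(17) = -1, μ(18) = 0, μ(19) = -1, μ(20) = 0, μ(21) = 1, μ(22) = 1, μ(23) = -1, μ(24) = 0, μ(25) = 0, μ(26) = 1, μ(27) = 0, μ(28) = 0, μ(29) = -1, μ(30) = -1, μ(31) = -1, μ(32) = 0, μ(33) = 1, μ(34) = 1, μ(35) = 1, μ(36) = 0, μ(37) = -1, μ(38) = 1, μ(39) = 1, μ(40) = 0, μ(41) = -1, μ(42) = -1, μ(43) = -1, μ(44) = 0, μ(45) = 0, μ(46) = 1, μ(47) = -1, μ(48) = 0, μ(49) = 0, μ(50) = 0, μ(51) = 1, μ(52) = 0, μ(53) = -1, μ(54) = 0, μ(55) = 1, μ(56) = 0, μ(57) = 1, μ(58) = 1, μ(59) = -1, μ(60) = 0, μ(61) = -1, μ(62) = 1, μ(63) = 0, μ(64) = 0, μ(65) = 1, μ(66) = -1, μ(67) = -1, μ(68) = 0, μ(69) = 1, μ(70) = -1, μ(71) = -1, μ(72) = 0, μ(73) = -1, μ(74) = 1, μ(75) = 0, μ(76) = 0, μ(77) = 1, μ(78) = -1, μ(79) = -1, μ(80) = 0, μ(81) = 0, μ(82) = 1, μ(83) = -1, μ(84) = 0, μ(85) = 1, μ(86) = 1, μ(87) = 1, μ(88) = 0, μ(89) = -1, μ(90) = 0, μ(91) = 1, μ(92) = 0, μ(93) = 1, μ(94) = 1, μ(95) = 1, μ(96) = 0, μ(97) = -1, μ(98) = 0, μ(99) = 0, μ(100) = 0, μ(101) = -1, μ(102) = -1, μ(103) = -1, μ(104) = 0, μ(105) = -1, μ(106) = 1, μ(107) = -1, μ(108) = 0, μ(109) = -1, μ(110) = -1, μ(111) = 1, μ(112) = 0, μ(113) = -1, μ(114) = -1, μ(115) = 1, μ(116) = 0, μ(117) = 0, μ(118) = 1, μ(119) = 1, μ(120) = 0, μ(121) = 0, μ(122) = 1, μ(123) = 1, μ(124) = 0, μ(125) = 0, μ(126) = 0, μ(127) = -1, μ(128) = 0, μ(129) = 1, μ(130) = -1, μ(131) = -1, μ(132) = 0, μ(133) = 1, μ(134) = 1, μ(135) = 0, μ(136) = 0, μ(137) = -1, μ(138) = -1, μ(139) = -1, μ(140) = 0, μ(141) = 1, μ(142) = 1, μ(143) = 1, μ(144) = 0, μ(145) = 1, μ(146) = 1, μ(147) = 0, μ(148) = 0, μ(149) = -1, μ(150) = 0, μ(151) = -1, μ(152) = 0, μ(153) = 0, μ(154) = -1, μ(155) = 1, μ(156) = 0, μ(157) = -1, μ(158) = 1, μ(159) = 1, μ(160) = 0, μ(161) = 1. Summing all 161 values: 1. (Mertens function M(x) = Σ_{n ≤ x} μ(n); on average M(x) should be small (PNT ⟺ M(x) = o(x)).)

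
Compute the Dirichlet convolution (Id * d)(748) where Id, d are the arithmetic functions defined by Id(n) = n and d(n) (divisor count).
(Id * d)(748) = 2717

Divisors of 748: [1, 2, 4, 11, 17, 22, 34, 44, 68, 187, 374, 748]. For each d | 748:
  d = 1: Id(1) · d(748/1) = 1 · 12 = 12
  d = 2: Id(2) · d(748/2) = 2 · 8 = 16
  d = 4: Id(4) · d(748/4) = 4 · 4 = 16
  d = 11: Id(11) · d(748/11) = 11 · 6 = 66
  d = 17: Id(17) · d(748/17) = 17 · 6 = 102
  d = 22: Id(22) · d(748/22) = 22 · 4 = 88
  d = 34: Id(34) · d(748/34) = 34 · 4 = 136
  d = 44: Id(44) · d(748/44) = 44 · 2 = 88
  d = 68: Id(68) · d(748/68) = 68 · 2 = 136
  d = 187: Id(187) · d(748/187) = 187 · 3 = 561
  d = 374: Id(374) · d(748/374) = 374 · 2 = 748
  d = 748: Id(748) · d(748/748) = 748 · 1 = 748
Summing: (Id * d)(748) = 12 + 16 + 16 + 66 + 102 + 88 + 136 + 88 + 136 + 561 + 748 + 748 = 2717.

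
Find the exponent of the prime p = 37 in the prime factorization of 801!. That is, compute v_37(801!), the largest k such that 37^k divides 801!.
v_37(801!) = 21

Legendre's formula: v_p(n!) = Σ_{k ≥ 1} ⌊n / p^k⌋. For p = 37, n = 801, the terms are:
  ⌊801/37^1⌋ = ⌊801/37⌋ = 21
(the next term ⌊801/37^2⌋ = 0, terminating the sum). Summing: v_37(801!) = 21 = 21.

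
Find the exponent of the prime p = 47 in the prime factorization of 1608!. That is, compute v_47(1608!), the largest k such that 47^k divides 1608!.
v_47(1608!) = 34

Legendre's formula: v_p(n!) = Σ_{k ≥ 1} ⌊n / p^k⌋. For p = 47, n = 1608, the terms are:
  ⌊1608/47^1⌋ = ⌊1608/47⌋ = 34
(the next term ⌊1608/47^2⌋ = 0, terminating the sum). Summing: v_47(1608!) = 34 = 34.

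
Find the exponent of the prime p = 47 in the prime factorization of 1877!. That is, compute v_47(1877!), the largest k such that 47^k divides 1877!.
v_47(1877!) = 39

Legendre's formula: v_p(n!) = Σ_{k ≥ 1} ⌊n / p^k⌋. For p = 47, n = 1877, the terms are:
  ⌊1877/47^1⌋ = ⌊1877/47⌋ = 39
(the next term ⌊1877/47^2⌋ = 0, terminating the sum). Summing: v_47(1877!) = 39 = 39.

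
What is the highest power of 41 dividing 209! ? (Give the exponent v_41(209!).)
v_41(209!) = 5

Legendre's formula: v_p(n!) = Σ_{k ≥ 1} ⌊n / p^k⌋. For p = 41, n = 209, the terms are:
  ⌊209/41^1⌋ = ⌊209/41⌋ = 5
(the next term ⌊209/41^2⌋ = 0, terminating the sum). Summing: v_41(209!) = 5 = 5.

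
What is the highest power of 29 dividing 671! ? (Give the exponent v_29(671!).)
v_29(671!) = 23

Legendre's formula: v_p(n!) = Σ_{k ≥ 1} ⌊n / p^k⌋. For p = 29, n = 671, the terms are:
  ⌊671/29^1⌋ = ⌊671/29⌋ = 23
(the next term ⌊671/29^2⌋ = 0, terminating the sum). Summing: v_29(671!) = 23 = 23.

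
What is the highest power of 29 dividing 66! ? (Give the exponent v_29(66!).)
v_29(66!) = 2

Legendre's formula: v_p(n!) = Σ_{k ≥ 1} ⌊n / p^k⌋. For p = 29, n = 66, the terms are:
  ⌊66/29^1⌋ = ⌊66/29⌋ = 2
(the next term ⌊66/29^2⌋ = 0, terminating the sum). Summing: v_29(66!) = 2 = 2.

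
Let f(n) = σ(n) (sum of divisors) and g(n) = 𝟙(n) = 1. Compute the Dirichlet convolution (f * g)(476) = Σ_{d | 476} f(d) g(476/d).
(σ * 𝟙)(476) = 1881

Divisors of 476: [1, 2, 4, 7, 14, 17, 28, 34, 68, 119, 238, 476]. For each d | 476:
  d = 1: σ(1) · 𝟙(476/1) = 1 · 1 = 1
  d = 2: σ(2) · 𝟙(476/2) = 3 · 1 = 3
  d = 4: σ(4) · 𝟙(476/4) = 7 · 1 = 7
  d = 7: σ(7) · 𝟙(476/7) = 8 · 1 = 8
  d = 14: σ(14) · 𝟙(476/14) = 24 · 1 = 24
  d = 17: σ(17) · 𝟙(476/17) = 18 · 1 = 18
  d = 28: σ(28) · 𝟙(476/28) = 56 · 1 = 56
  d = 34: σ(34) · 𝟙(476/34) = 54 · 1 = 54
  d = 68: σ(68) · 𝟙(476/68) = 126 · 1 = 126
  d = 119: σ(119) · 𝟙(476/119) = 144 · 1 = 144
  d = 238: σ(238) · 𝟙(476/238) = 432 · 1 = 432
  d = 476: σ(476) · 𝟙(476/476) = 1008 · 1 = 1008
Summing: (σ * 𝟙)(476) = 1 + 3 + 7 + 8 + 24 + 18 + 56 + 54 + 126 + 144 + 432 + 1008 = 1881.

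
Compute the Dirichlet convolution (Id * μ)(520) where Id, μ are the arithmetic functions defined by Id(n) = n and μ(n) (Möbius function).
(Id * μ)(520) = 192

Divisors of 520: [1, 2, 4, 5, 8, 10, 13, 20, 26, 40, 52, 65, 104, 130, 260, 520]. For each d | 520:
  d = 1: Id(1) · μ(520/1) = 1 · 0 = 0
  d = 2: Id(2) · μ(520/2) = 2 · 0 = 0
  d = 4: Id(4) · μ(520/4) = 4 · -1 = -4
  d = 5: Id(5) · μ(520/5) = 5 · 0 = 0
  d = 8: Id(8) · μ(520/8) = 8 · 1 = 8
  d = 10: Id(10) · μ(520/10) = 10 · 0 = 0
  d = 13: Id(13) · μ(520/13) = 13 · 0 = 0
  d = 20: Id(20) · μ(520/20) = 20 · 1 = 20
  d = 26: Id(26) · μ(520/26) = 26 · 0 = 0
  d = 40: Id(40) · μ(520/40) = 40 · -1 = -40
  d = 52: Id(52) · μ(520/52) = 52 · 1 = 52
  d = 65: Id(65) · μ(520/65) = 65 · 0 = 0
  d = 104: Id(104) · μ(520/104) = 104 · -1 = -104
  d = 130: Id(130) · μ(520/130) = 130 · 0 = 0
  d = 260: Id(260) · μ(520/260) = 260 · -1 = -260
  d = 520: Id(520) · μ(520/520) = 520 · 1 = 520
Summing: (Id * μ)(520) = 0 + 0 + -4 + 0 + 8 + 0 + 0 + 20 + 0 + -40 + 52 + 0 + -104 + 0 + -260 + 520 = 192.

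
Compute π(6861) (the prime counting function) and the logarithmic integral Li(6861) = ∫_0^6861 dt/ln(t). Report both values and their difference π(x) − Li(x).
π(6861) = 882;  Li(6861) ≈ 898.61;  π(x) − Li(x) ≈ -16.61.

Direct count of primes ≤ 6861 gives π(6861) = 882. Numerical evaluation of the logarithmic integral gives Li(6861) ≈ 898.61. The difference π(x) − Li(x) ≈ -16.61 is typically negative for small/moderate x (Li(x) overestimates), though Littlewood's theorem shows this sign changes infinitely often.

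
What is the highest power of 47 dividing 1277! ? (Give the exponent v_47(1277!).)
v_47(1277!) = 27

Legendre's formula: v_p(n!) = Σ_{k ≥ 1} ⌊n / p^k⌋. For p = 47, n = 1277, the terms are:
  ⌊1277/47^1⌋ = ⌊1277/47⌋ = 27
(the next term ⌊1277/47^2⌋ = 0, terminating the sum). Summing: v_47(1277!) = 27 = 27.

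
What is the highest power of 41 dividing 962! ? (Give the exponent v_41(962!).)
v_41(962!) = 23

Legendre's formula: v_p(n!) = Σ_{k ≥ 1} ⌊n / p^k⌋. For p = 41, n = 962, the terms are:
  ⌊962/41^1⌋ = ⌊962/41⌋ = 23
(the next term ⌊962/41^2⌋ = 0, terminating the sum). Summing: v_41(962!) = 23 = 23.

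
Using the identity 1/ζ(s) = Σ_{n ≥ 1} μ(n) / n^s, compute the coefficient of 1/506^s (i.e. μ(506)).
μ(506) = -1

Factor n = 506 = 2 · 11 · 23. μ(n) = 0 if any exponent ≥ 2 (not squarefree); otherwise μ(n) = (−1)^{ω(n)} where ω(n) is the number of distinct prime factors. Applying: μ(506) = -1.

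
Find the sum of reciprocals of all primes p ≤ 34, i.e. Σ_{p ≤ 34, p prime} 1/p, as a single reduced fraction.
Σ 1/p = 314016924901/200560490130

π(34) = 11, so the primes ≤ 34 are [2, 3, 5, 7, 11, 13, 17, 19, 23, 29, 31]. Summing 1/p over these primes: 314016924901/200560490130 ≈ 1.5657. Mertens estimate ln ln(34) + 0.2615 ≈ 1.5218.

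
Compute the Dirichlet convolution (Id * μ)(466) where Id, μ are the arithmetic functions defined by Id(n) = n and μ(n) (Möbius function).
(Id * μ)(466) = 232

Divisors of 466: [1, 2, 233, 466]. For each d | 466:
  d = 1: Id(1) · μ(466/1) = 1 · 1 = 1
  d = 2: Id(2) · μ(466/2) = 2 · -1 = -2
  d = 233: Id(233) · μ(466/233) = 233 · -1 = -233
  d = 466: Id(466) · μ(466/466) = 466 · 1 = 466
Summing: (Id * μ)(466) = 1 + -2 + -233 + 466 = 232.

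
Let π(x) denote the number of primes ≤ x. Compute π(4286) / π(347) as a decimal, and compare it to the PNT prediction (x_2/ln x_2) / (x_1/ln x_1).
π(4286)/π(347) = 588/69 ≈ 8.5217;  PNT prediction ≈ 8.6389.

π(347) = 69 and π(4286) = 588, so π(4286)/π(347) ≈ 8.5217. The PNT-predicted ratio is (4286/ln(4286)) / (347/ln(347)) ≈ 8.6389. The two agree to within a few percent, as expected.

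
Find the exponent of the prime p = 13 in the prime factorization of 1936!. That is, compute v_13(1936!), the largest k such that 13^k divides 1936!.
v_13(1936!) = 159

Legendre's formula: v_p(n!) = Σ_{k ≥ 1} ⌊n / p^k⌋. For p = 13, n = 1936, the terms are:
  ⌊1936/13^1⌋ = ⌊1936/13⌋ = 148
  ⌊1936/13^2⌋ = ⌊1936/169⌋ = 11
(the next term ⌊1936/13^3⌋ = 0, terminating the sum). Summing: v_13(1936!) = 148 + 11 = 159.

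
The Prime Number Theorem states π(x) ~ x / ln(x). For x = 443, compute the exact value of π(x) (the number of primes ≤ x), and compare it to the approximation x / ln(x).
π(443) = 86;  x/ln(x) ≈ 72.70;  relative error ≈ 15.47%.

Directly count primes up to 443: π(443) = 86. The PNT approximation gives 443/ln(443) ≈ 443/6.09357 ≈ 72.70. Relative error (π(x) − x/ln(x)) / π(x) ≈ 15.47%; the approximation is known to undercount slightly (Li(x) is a better estimate).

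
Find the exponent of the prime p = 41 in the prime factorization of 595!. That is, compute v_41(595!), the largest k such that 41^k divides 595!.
v_41(595!) = 14

Legendre's formula: v_p(n!) = Σ_{k ≥ 1} ⌊n / p^k⌋. For p = 41, n = 595, the terms are:
  ⌊595/41^1⌋ = ⌊595/41⌋ = 14
(the next term ⌊595/41^2⌋ = 0, terminating the sum). Summing: v_41(595!) = 14 = 14.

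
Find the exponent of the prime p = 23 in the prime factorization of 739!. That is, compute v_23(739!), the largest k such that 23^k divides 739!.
v_23(739!) = 33

Legendre's formula: v_p(n!) = Σ_{k ≥ 1} ⌊n / p^k⌋. For p = 23, n = 739, the terms are:
  ⌊739/23^1⌋ = ⌊739/23⌋ = 32
  ⌊739/23^2⌋ = ⌊739/529⌋ = 1
(the next term ⌊739/23^3⌋ = 0, terminating the sum). Summing: v_23(739!) = 32 + 1 = 33.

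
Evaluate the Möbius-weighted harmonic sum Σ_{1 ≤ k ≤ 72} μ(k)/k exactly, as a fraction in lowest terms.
Σ μ(k)/k = -200643437220052588790575/15941166575048541741926154

Values of μ(k) for 1 ≤ k ≤ 72: μ(1) = 1, μ(2) = -1, μ(3) = -1, μ(5) = -1, μ(6) = 1, μ(7) = -1, μ(10) = 1, μ(11) = -1, μ(13) = -1, μ(14) = 1, μ(15) = 1, μ(17) = -1, μ(19) = -1, μ(21) = 1, μ(22) = 1, μ(23) = -1, μ(26) = 1, μ(29) = -1, μ(30) = -1, μ(31) = -1, μ(33) = 1, μ(34) = 1, μ(35) = 1, μ(37) = -1, μ(38) = 1, μ(39) = 1, μ(41) = -1, μ(42) = -1, μ(43) = -1, μ(46) = 1, μ(47) = -1, μ(51) = 1, μ(53) = -1, μ(55) = 1, μ(57) = 1, μ(58) = 1, μ(59) = -1, μ(61) = -1, μ(62) = 1, μ(65) = 1, μ(66) = -1, μ(67) = -1, μ(69) = 1, μ(70) = -1, μ(71) = -1, with μ = 0 on non-squarefree integers. Summing μ(k)/k for k where μ(k) ≠ 0 gives -200643437220052588790575/15941166575048541741926154 ≈ -0.0126. (PNT ⟺ this sum → 0 as n → ∞.)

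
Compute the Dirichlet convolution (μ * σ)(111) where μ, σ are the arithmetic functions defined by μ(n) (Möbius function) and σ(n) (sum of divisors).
(μ * σ)(111) = 111

Divisors of 111: [1, 3, 37, 111]. For each d | 111:
  d = 1: μ(1) · σ(111/1) = 1 · 152 = 152
  d = 3: μ(3) · σ(111/3) = -1 · 38 = -38
  d = 37: μ(37) · σ(111/37) = -1 · 4 = -4
  d = 111: μ(111) · σ(111/111) = 1 · 1 = 1
Summing: (μ * σ)(111) = 152 + -38 + -4 + 1 = 111.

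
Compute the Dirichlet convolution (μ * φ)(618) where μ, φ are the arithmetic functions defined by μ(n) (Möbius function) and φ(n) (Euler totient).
(μ * φ)(618) = 0

Divisors of 618: [1, 2, 3, 6, 103, 206, 309, 618]. For each d | 618:
  d = 1: μ(1) · φ(618/1) = 1 · 204 = 204
  d = 2: μ(2) · φ(618/2) = -1 · 204 = -204
  d = 3: μ(3) · φ(618/3) = -1 · 102 = -102
  d = 6: μ(6) · φ(618/6) = 1 · 102 = 102
  d = 103: μ(103) · φ(618/103) = -1 · 2 = -2
  d = 206: μ(206) · φ(618/206) = 1 · 2 = 2
  d = 309: μ(309) · φ(618/309) = 1 · 1 = 1
  d = 618: μ(618) · φ(618/618) = -1 · 1 = -1
Summing: (μ * φ)(618) = 204 + -204 + -102 + 102 + -2 + 2 + 1 + -1 = 0.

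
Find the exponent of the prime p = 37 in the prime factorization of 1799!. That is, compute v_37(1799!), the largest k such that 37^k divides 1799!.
v_37(1799!) = 49

Legendre's formula: v_p(n!) = Σ_{k ≥ 1} ⌊n / p^k⌋. For p = 37, n = 1799, the terms are:
  ⌊1799/37^1⌋ = ⌊1799/37⌋ = 48
  ⌊1799/37^2⌋ = ⌊1799/1369⌋ = 1
(the next term ⌊1799/37^3⌋ = 0, terminating the sum). Summing: v_37(1799!) = 48 + 1 = 49.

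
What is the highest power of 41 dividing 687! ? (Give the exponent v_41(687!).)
v_41(687!) = 16

Legendre's formula: v_p(n!) = Σ_{k ≥ 1} ⌊n / p^k⌋. For p = 41, n = 687, the terms are:
  ⌊687/41^1⌋ = ⌊687/41⌋ = 16
(the next term ⌊687/41^2⌋ = 0, terminating the sum). Summing: v_41(687!) = 16 = 16.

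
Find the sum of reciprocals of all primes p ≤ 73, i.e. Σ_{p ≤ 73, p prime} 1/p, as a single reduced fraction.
Σ 1/p = 71544353681891529224514036059/40729680599249024150621323470

π(73) = 21, so the primes ≤ 73 are [2, 3, 5, 7, 11, 13, 17, 19, 23, 29, 31, 37, 41, 43, 47, 53, 59, 61, 67, 71, 73]. Summing 1/p over these primes: 71544353681891529224514036059/40729680599249024150621323470 ≈ 1.7566. Mertens estimate ln ln(73) + 0.2615 ≈ 1.7179.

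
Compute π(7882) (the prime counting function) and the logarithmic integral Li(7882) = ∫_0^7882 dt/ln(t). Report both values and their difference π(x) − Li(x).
π(7882) = 996;  Li(7882) ≈ 1013.28;  π(x) − Li(x) ≈ -17.28.

Direct count of primes ≤ 7882 gives π(7882) = 996. Numerical evaluation of the logarithmic integral gives Li(7882) ≈ 1013.28. The difference π(x) − Li(x) ≈ -17.28 is typically negative for small/moderate x (Li(x) overestimates), though Littlewood's theorem shows this sign changes infinitely often.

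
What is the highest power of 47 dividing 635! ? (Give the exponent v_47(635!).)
v_47(635!) = 13

Legendre's formula: v_p(n!) = Σ_{k ≥ 1} ⌊n / p^k⌋. For p = 47, n = 635, the terms are:
  ⌊635/47^1⌋ = ⌊635/47⌋ = 13
(the next term ⌊635/47^2⌋ = 0, terminating the sum). Summing: v_47(635!) = 13 = 13.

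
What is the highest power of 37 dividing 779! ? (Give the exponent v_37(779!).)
v_37(779!) = 21

Legendre's formula: v_p(n!) = Σ_{k ≥ 1} ⌊n / p^k⌋. For p = 37, n = 779, the terms are:
  ⌊779/37^1⌋ = ⌊779/37⌋ = 21
(the next term ⌊779/37^2⌋ = 0, terminating the sum). Summing: v_37(779!) = 21 = 21.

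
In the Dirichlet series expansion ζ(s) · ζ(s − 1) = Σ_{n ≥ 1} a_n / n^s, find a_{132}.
σ(132) = 336

In the product (Σ m^0/m^s)(Σ k / k^s) = Σ (Σ_{d | n} d) / n^s, the coefficient of 1/n^s is σ(n) = Σ_{d | n} d. For n = 132, divisors are [1, 2, 3, 4, 6, 11, 12, 22, 33, 44, 66, 132]; summing: σ(132) = 336.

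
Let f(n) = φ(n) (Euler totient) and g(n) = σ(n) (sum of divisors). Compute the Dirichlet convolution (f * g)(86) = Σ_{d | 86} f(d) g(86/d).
(φ * σ)(86) = 344

Divisors of 86: [1, 2, 43, 86]. For each d | 86:
  d = 1: φ(1) · σ(86/1) = 1 · 132 = 132
  d = 2: φ(2) · σ(86/2) = 1 · 44 = 44
  d = 43: φ(43) · σ(86/43) = 42 · 3 = 126
  d = 86: φ(86) · σ(86/86) = 42 · 1 = 42
Summing: (φ * σ)(86) = 132 + 44 + 126 + 42 = 344.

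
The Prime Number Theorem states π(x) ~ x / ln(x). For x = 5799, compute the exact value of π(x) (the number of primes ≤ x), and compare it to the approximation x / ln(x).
π(5799) = 760;  x/ln(x) ≈ 669.21;  relative error ≈ 11.95%.

Directly count primes up to 5799: π(5799) = 760. The PNT approximation gives 5799/ln(5799) ≈ 5799/8.66544 ≈ 669.21. Relative error (π(x) − x/ln(x)) / π(x) ≈ 11.95%; the approximation is known to undercount slightly (Li(x) is a better estimate).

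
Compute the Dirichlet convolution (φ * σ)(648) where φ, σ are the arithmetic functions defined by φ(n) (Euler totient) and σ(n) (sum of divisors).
(φ * σ)(648) = 12960

Divisors of 648: [1, 2, 3, 4, 6, 8, 9, 12, 18, 24, 27, 36, 54, 72, 81, 108, 162, 216, 324, 648]. For each d | 648:
  d = 1: φ(1) · σ(648/1) = 1 · 1815 = 1815
  d = 2: φ(2) · σ(648/2) = 1 · 847 = 847
  d = 3: φ(3) · σ(648/3) = 2 · 600 = 1200
  d = 4: φ(4) · σ(648/4) = 2 · 363 = 726
  d = 6: φ(6) · σ(648/6) = 2 · 280 = 560
  d = 8: φ(8) · σ(648/8) = 4 · 121 = 484
  d = 9: φ(9) · σ(648/9) = 6 · 195 = 1170
  d = 12: φ(12) · σ(648/12) = 4 · 120 = 480
  d = 18: φ(18) · σ(648/18) = 6 · 91 = 546
  d = 24: φ(24) · σ(648/24) = 8 · 40 = 320
  d = 27: φ(27) · σ(648/27) = 18 · 60 = 1080
  d = 36: φ(36) · σ(648/36) = 12 · 39 = 468
  d = 54: φ(54) · σ(648/54) = 18 · 28 = 504
  d = 72: φ(72) · σ(648/72) = 24 · 13 = 312
  d = 81: φ(81) · σ(648/81) = 54 · 15 = 810
  d = 108: φ(108) · σ(648/108) = 36 · 12 = 432
  d = 162: φ(162) · σ(648/162) = 54 · 7 = 378
  d = 216: φ(216) · σ(648/216) = 72 · 4 = 288
  d = 324: φ(324) · σ(648/324) = 108 · 3 = 324
  d = 648: φ(648) · σ(648/648) = 216 · 1 = 216
Summing: (φ * σ)(648) = 1815 + 847 + 1200 + 726 + 560 + 484 + 1170 + 480 + 546 + 320 + 1080 + 468 + 504 + 312 + 810 + 432 + 378 + 288 + 324 + 216 = 12960.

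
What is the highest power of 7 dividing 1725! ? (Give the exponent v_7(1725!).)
v_7(1725!) = 286

Legendre's formula: v_p(n!) = Σ_{k ≥ 1} ⌊n / p^k⌋. For p = 7, n = 1725, the terms are:
  ⌊1725/7^1⌋ = ⌊1725/7⌋ = 246
  ⌊1725/7^2⌋ = ⌊1725/49⌋ = 35
  ⌊1725/7^3⌋ = ⌊1725/343⌋ = 5
(the next term ⌊1725/7^4⌋ = 0, terminating the sum). Summing: v_7(1725!) = 246 + 35 + 5 = 286.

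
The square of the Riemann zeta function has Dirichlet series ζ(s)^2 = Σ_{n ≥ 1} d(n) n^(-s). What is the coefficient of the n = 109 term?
d(109) = 2

ζ(s)^2 = (Σ 1/m^s)(Σ 1/k^s). The coefficient of 1/n^s in the product is the number of ordered pairs (m, k) with mk = n, which equals d(n). For n = 109, divisors are [1, 109], so d(109) = 2.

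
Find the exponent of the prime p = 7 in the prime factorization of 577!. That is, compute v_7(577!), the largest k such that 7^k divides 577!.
v_7(577!) = 94

Legendre's formula: v_p(n!) = Σ_{k ≥ 1} ⌊n / p^k⌋. For p = 7, n = 577, the terms are:
  ⌊577/7^1⌋ = ⌊577/7⌋ = 82
  ⌊577/7^2⌋ = ⌊577/49⌋ = 11
  ⌊577/7^3⌋ = ⌊577/343⌋ = 1
(the next term ⌊577/7^4⌋ = 0, terminating the sum). Summing: v_7(577!) = 82 + 11 + 1 = 94.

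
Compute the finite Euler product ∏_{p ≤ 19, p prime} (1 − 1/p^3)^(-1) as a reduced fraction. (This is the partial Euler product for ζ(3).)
∏ = 3674541645775/3057655868928

The primes p ≤ 19 are [2, 3, 5, 7, 11, 13, 17, 19]. For each prime, (1 − 1/p^3)^(-1) = p^3 / (p^3 − 1). The product is (1 − 1/2^3)^(-1), (1 − 1/3^3)^(-1), (1 − 1/5^3)^(-1), (1 − 1/7^3)^(-1), (1 − 1/11^3)^(-1), (1 − 1/13^3)^(-1), (1 − 1/17^3)^(-1), (1 − 1/19^3)^(-1) = ∏ p^3 / (p^3 − 1) = 3674541645775/3057655868928.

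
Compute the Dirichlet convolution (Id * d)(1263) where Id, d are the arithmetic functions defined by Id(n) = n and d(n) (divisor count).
(Id * d)(1263) = 2115

Divisors of 1263: [1, 3, 421, 1263]. For each d | 1263:
  d = 1: Id(1) · d(1263/1) = 1 · 4 = 4
  d = 3: Id(3) · d(1263/3) = 3 · 2 = 6
  d = 421: Id(421) · d(1263/421) = 421 · 2 = 842
  d = 1263: Id(1263) · d(1263/1263) = 1263 · 1 = 1263
Summing: (Id * d)(1263) = 4 + 6 + 842 + 1263 = 2115.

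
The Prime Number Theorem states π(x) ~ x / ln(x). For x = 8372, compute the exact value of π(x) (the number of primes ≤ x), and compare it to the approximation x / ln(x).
π(8372) = 1048;  x/ln(x) ≈ 926.86;  relative error ≈ 11.56%.

Directly count primes up to 8372: π(8372) = 1048. The PNT approximation gives 8372/ln(8372) ≈ 8372/9.03265 ≈ 926.86. Relative error (π(x) − x/ln(x)) / π(x) ≈ 11.56%; the approximation is known to undercount slightly (Li(x) is a better estimate).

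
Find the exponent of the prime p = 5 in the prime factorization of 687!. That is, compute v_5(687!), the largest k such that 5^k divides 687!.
v_5(687!) = 170

Legendre's formula: v_p(n!) = Σ_{k ≥ 1} ⌊n / p^k⌋. For p = 5, n = 687, the terms are:
  ⌊687/5^1⌋ = ⌊687/5⌋ = 137
  ⌊687/5^2⌋ = ⌊687/25⌋ = 27
  ⌊687/5^3⌋ = ⌊687/125⌋ = 5
  ⌊687/5^4⌋ = ⌊687/625⌋ = 1
(the next term ⌊687/5^5⌋ = 0, terminating the sum). Summing: v_5(687!) = 137 + 27 + 5 + 1 = 170.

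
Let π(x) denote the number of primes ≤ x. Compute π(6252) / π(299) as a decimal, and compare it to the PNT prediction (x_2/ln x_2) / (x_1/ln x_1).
π(6252)/π(299) = 812/62 ≈ 13.0968;  PNT prediction ≈ 13.6368.

π(299) = 62 and π(6252) = 812, so π(6252)/π(299) ≈ 13.0968. The PNT-predicted ratio is (6252/ln(6252)) / (299/ln(299)) ≈ 13.6368. The two agree to within a few percent, as expected.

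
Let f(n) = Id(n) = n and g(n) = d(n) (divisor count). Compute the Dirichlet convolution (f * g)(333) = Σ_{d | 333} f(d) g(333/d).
(Id * d)(333) = 702

Divisors of 333: [1, 3, 9, 37, 111, 333]. For each d | 333:
  d = 1: Id(1) · d(333/1) = 1 · 6 = 6
  d = 3: Id(3) · d(333/3) = 3 · 4 = 12
  d = 9: Id(9) · d(333/9) = 9 · 2 = 18
  d = 37: Id(37) · d(333/37) = 37 · 3 = 111
  d = 111: Id(111) · d(333/111) = 111 · 2 = 222
  d = 333: Id(333) · d(333/333) = 333 · 1 = 333
Summing: (Id * d)(333) = 6 + 12 + 18 + 111 + 222 + 333 = 702.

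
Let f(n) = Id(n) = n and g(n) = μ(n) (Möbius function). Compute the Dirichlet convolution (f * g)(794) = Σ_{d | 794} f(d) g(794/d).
(Id * μ)(794) = 396

Divisors of 794: [1, 2, 397, 794]. For each d | 794:
  d = 1: Id(1) · μ(794/1) = 1 · 1 = 1
  d = 2: Id(2) · μ(794/2) = 2 · -1 = -2
  d = 397: Id(397) · μ(794/397) = 397 · -1 = -397
  d = 794: Id(794) · μ(794/794) = 794 · 1 = 794
Summing: (Id * μ)(794) = 1 + -2 + -397 + 794 = 396.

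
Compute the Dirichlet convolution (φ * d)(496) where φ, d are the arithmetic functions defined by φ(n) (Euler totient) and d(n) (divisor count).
(φ * d)(496) = 992

Divisors of 496: [1, 2, 4, 8, 16, 31, 62, 124, 248, 496]. For each d | 496:
  d = 1: φ(1) · d(496/1) = 1 · 10 = 10
  d = 2: φ(2) · d(496/2) = 1 · 8 = 8
  d = 4: φ(4) · d(496/4) = 2 · 6 = 12
  d = 8: φ(8) · d(496/8) = 4 · 4 = 16
  d = 16: φ(16) · d(496/16) = 8 · 2 = 16
  d = 31: φ(31) · d(496/31) = 30 · 5 = 150
  d = 62: φ(62) · d(496/62) = 30 · 4 = 120
  d = 124: φ(124) · d(496/124) = 60 · 3 = 180
  d = 248: φ(248) · d(496/248) = 120 · 2 = 240
  d = 496: φ(496) · d(496/496) = 240 · 1 = 240
Summing: (φ * d)(496) = 10 + 8 + 12 + 16 + 16 + 150 + 120 + 180 + 240 + 240 = 992.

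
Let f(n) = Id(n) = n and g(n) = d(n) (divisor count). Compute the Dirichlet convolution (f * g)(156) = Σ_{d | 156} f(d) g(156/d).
(Id * d)(156) = 825

Divisors of 156: [1, 2, 3, 4, 6, 12, 13, 26, 39, 52, 78, 156]. For each d | 156:
  d = 1: Id(1) · d(156/1) = 1 · 12 = 12
  d = 2: Id(2) · d(156/2) = 2 · 8 = 16
  d = 3: Id(3) · d(156/3) = 3 · 6 = 18
  d = 4: Id(4) · d(156/4) = 4 · 4 = 16
  d = 6: Id(6) · d(156/6) = 6 · 4 = 24
  d = 12: Id(12) · d(156/12) = 12 · 2 = 24
  d = 13: Id(13) · d(156/13) = 13 · 6 = 78
  d = 26: Id(26) · d(156/26) = 26 · 4 = 104
  d = 39: Id(39) · d(156/39) = 39 · 3 = 117
  d = 52: Id(52) · d(156/52) = 52 · 2 = 104
  d = 78: Id(78) · d(156/78) = 78 · 2 = 156
  d = 156: Id(156) · d(156/156) = 156 · 1 = 156
Summing: (Id * d)(156) = 12 + 16 + 18 + 16 + 24 + 24 + 78 + 104 + 117 + 104 + 156 + 156 = 825.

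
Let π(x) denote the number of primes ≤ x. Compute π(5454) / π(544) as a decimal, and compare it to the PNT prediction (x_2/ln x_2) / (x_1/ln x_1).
π(5454)/π(544) = 721/100 ≈ 7.2100;  PNT prediction ≈ 7.3397.

π(544) = 100 and π(5454) = 721, so π(5454)/π(544) ≈ 7.2100. The PNT-predicted ratio is (5454/ln(5454)) / (544/ln(544)) ≈ 7.3397. The two agree to within a few percent, as expected.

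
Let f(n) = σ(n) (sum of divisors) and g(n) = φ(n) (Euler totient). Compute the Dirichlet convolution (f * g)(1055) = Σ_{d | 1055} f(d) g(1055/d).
(σ * φ)(1055) = 4220

Divisors of 1055: [1, 5, 211, 1055]. For each d | 1055:
  d = 1: σ(1) · φ(1055/1) = 1 · 840 = 840
  d = 5: σ(5) · φ(1055/5) = 6 · 210 = 1260
  d = 211: σ(211) · φ(1055/211) = 212 · 4 = 848
  d = 1055: σ(1055) · φ(1055/1055) = 1272 · 1 = 1272
Summing: (σ * φ)(1055) = 840 + 1260 + 848 + 1272 = 4220.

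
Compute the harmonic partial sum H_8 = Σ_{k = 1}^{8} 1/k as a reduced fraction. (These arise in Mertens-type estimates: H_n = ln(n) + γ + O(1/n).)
H_8 = 761/280

Direct summation: H_8 = 1 + 1/2 + ... + 1/8. The least common denominator is lcm(1, ..., 8) = 840; over this denominator the numerator is 840 + 420 + 280 + 210 + 168 + 140 + 120 + 105 = 2283, so H_8 = 2283/840; reducing by gcd(2283, 840) = 3 gives 761/280 ≈ 2.71786. (The PNT-adjacent estimate ln(8) + γ ≈ 2.65666 matches within O(1/n).)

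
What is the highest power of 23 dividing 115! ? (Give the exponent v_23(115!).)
v_23(115!) = 5

Legendre's formula: v_p(n!) = Σ_{k ≥ 1} ⌊n / p^k⌋. For p = 23, n = 115, the terms are:
  ⌊115/23^1⌋ = ⌊115/23⌋ = 5
(the next term ⌊115/23^2⌋ = 0, terminating the sum). Summing: v_23(115!) = 5 = 5.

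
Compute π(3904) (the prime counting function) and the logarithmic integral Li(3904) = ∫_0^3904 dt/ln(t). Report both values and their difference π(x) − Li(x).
π(3904) = 539;  Li(3904) ≈ 553.77;  π(x) − Li(x) ≈ -14.77.

Direct count of primes ≤ 3904 gives π(3904) = 539. Numerical evaluation of the logarithmic integral gives Li(3904) ≈ 553.77. The difference π(x) − Li(x) ≈ -14.77 is typically negative for small/moderate x (Li(x) overestimates), though Littlewood's theorem shows this sign changes infinitely often.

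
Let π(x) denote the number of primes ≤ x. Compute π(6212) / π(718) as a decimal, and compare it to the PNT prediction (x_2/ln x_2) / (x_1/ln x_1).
π(6212)/π(718) = 808/127 ≈ 6.3622;  PNT prediction ≈ 6.5144.

π(718) = 127 and π(6212) = 808, so π(6212)/π(718) ≈ 6.3622. The PNT-predicted ratio is (6212/ln(6212)) / (718/ln(718)) ≈ 6.5144. The two agree to within a few percent, as expected.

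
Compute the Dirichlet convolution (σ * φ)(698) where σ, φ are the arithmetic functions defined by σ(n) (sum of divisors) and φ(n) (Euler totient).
(σ * φ)(698) = 2792

Divisors of 698: [1, 2, 349, 698]. For each d | 698:
  d = 1: σ(1) · φ(698/1) = 1 · 348 = 348
  d = 2: σ(2) · φ(698/2) = 3 · 348 = 1044
  d = 349: σ(349) · φ(698/349) = 350 · 1 = 350
  d = 698: σ(698) · φ(698/698) = 1050 · 1 = 1050
Summing: (σ * φ)(698) = 348 + 1044 + 350 + 1050 = 2792.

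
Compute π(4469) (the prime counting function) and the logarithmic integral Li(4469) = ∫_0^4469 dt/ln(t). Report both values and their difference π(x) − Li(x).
π(4469) = 607;  Li(4469) ≈ 621.53;  π(x) − Li(x) ≈ -14.53.

Direct count of primes ≤ 4469 gives π(4469) = 607. Numerical evaluation of the logarithmic integral gives Li(4469) ≈ 621.53. The difference π(x) − Li(x) ≈ -14.53 is typically negative for small/moderate x (Li(x) overestimates), though Littlewood's theorem shows this sign changes infinitely often.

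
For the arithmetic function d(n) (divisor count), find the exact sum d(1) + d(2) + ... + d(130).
Σ_{n ≤ 130} d(n) = 657

Compute d(n) for each 1 ≤ n ≤ 130: d(1) = 1, d(2) = 2, d(3) = 2, d(4) = 3, d(5) = 2, d(6) = 4, d(7) = 2, d(8) = 4, d(9) = 3, d(10) = 4, d(11) = 2, d(12) = 6, d(13) = 2, d(14) = 4, d(15) = 4, d(16) = 5, d(17) = 2, d(18) = 6, d(19) = 2, d(20) = 6, d(21) = 4, d(22) = 4, d(23) = 2, d(24) = 8, d(25) = 3, d(26) = 4, d(27) = 4, d(28) = 6, d(29) = 2, d(30) = 8, d(31) = 2, d(32) = 6, d(33) = 4, d(34) = 4, d(35) = 4, d(36) = 9, d(37) = 2, d(38) = 4, d(39) = 4, d(40) = 8, d(41) = 2, d(42) = 8, d(43) = 2, d(44) = 6, d(45) = 6, d(46) = 4, d(47) = 2, d(48) = 10, d(49) = 3, d(50) = 6, d(51) = 4, d(52) = 6, d(53) = 2, d(54) = 8, d(55) = 4, d(56) = 8, d(57) = 4, d(58) = 4, d(59) = 2, d(60) = 12, d(61) = 2, d(62) = 4, d(63) = 6, d(64) = 7, d(65) = 4, d(66) = 8, d(67) = 2, d(68) = 6, d(69) = 4, d(70) = 8, d(71) = 2, d(72) = 12, d(73) = 2, d(74) = 4, d(75) = 6, d(76) = 6, d(77) = 4, d(78) = 8, d(79) = 2, d(80) = 10, d(81) = 5, d(82) = 4, d(83) = 2, d(84) = 12, d(85) = 4, d(86) = 4, d(87) = 4, d(88) = 8, d(89) = 2, d(90) = 12, d(91) = 4, d(92) = 6, d(93) = 4, d(94) = 4, d(95) = 4, d(96) = 12, d(97) = 2, d(98) = 6, d(99) = 6, d(100) = 9, d(101) = 2, d(102) = 8, d(103) = 2, d(104) = 8, d(105) = 8, d(106) = 4, d(107) = 2, d(108) = 12, d(109) = 2, d(110) = 8, d(111) = 4, d(112) = 10, d(113) = 2, d(114) = 8, d(115) = 4, d(116) = 6, d(117) = 6, d(118) = 4, d(119) = 4, d(120) = 16, d(121) = 3, d(122) = 4, d(123) = 4, d(124) = 6, d(125) = 4, d(126) = 12, d(127) = 2, d(128) = 8, d(129) = 4, d(130) = 8. Summing all 130 values: 657. (Dirichlet's divisor formula: Σ_{n ≤ x} d(n) = x ln(x) + (2γ − 1) x + O(√x). For x = 130, the asymptotic estimate is ≈ 652.86.)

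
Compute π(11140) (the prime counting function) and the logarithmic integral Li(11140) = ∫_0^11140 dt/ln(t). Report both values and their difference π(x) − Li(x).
π(11140) = 1349;  Li(11140) ≈ 1369.18;  π(x) − Li(x) ≈ -20.18.

Direct count of primes ≤ 11140 gives π(11140) = 1349. Numerical evaluation of the logarithmic integral gives Li(11140) ≈ 1369.18. The difference π(x) − Li(x) ≈ -20.18 is typically negative for small/moderate x (Li(x) overestimates), though Littlewood's theorem shows this sign changes infinitely often.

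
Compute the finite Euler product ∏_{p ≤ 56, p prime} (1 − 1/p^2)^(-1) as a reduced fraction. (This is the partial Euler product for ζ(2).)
∏ = 35034630647548196605993834769/21373637931227167970033664000

The primes p ≤ 56 are [2, 3, 5, 7, 11, 13, 17, 19, 23, 29, 31, 37, 41, 43, 47, 53]. For each prime, (1 − 1/p^2)^(-1) = p^2 / (p^2 − 1). The product is (1 − 1/2^2)^(-1), (1 − 1/3^2)^(-1), (1 − 1/5^2)^(-1), (1 − 1/7^2)^(-1), (1 − 1/11^2)^(-1), (1 − 1/13^2)^(-1), (1 − 1/17^2)^(-1), (1 − 1/19^2)^(-1), (1 − 1/23^2)^(-1), (1 − 1/29^2)^(-1), (1 − 1/31^2)^(-1), (1 − 1/37^2)^(-1), (1 − 1/41^2)^(-1), (1 − 1/43^2)^(-1), (1 − 1/47^2)^(-1), (1 − 1/53^2)^(-1) = ∏ p^2 / (p^2 − 1) = 35034630647548196605993834769/21373637931227167970033664000.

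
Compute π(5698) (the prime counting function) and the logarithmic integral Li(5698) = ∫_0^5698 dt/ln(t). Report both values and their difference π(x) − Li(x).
π(5698) = 750;  Li(5698) ≈ 765.60;  π(x) − Li(x) ≈ -15.60.

Direct count of primes ≤ 5698 gives π(5698) = 750. Numerical evaluation of the logarithmic integral gives Li(5698) ≈ 765.60. The difference π(x) − Li(x) ≈ -15.60 is typically negative for small/moderate x (Li(x) overestimates), though Littlewood's theorem shows this sign changes infinitely often.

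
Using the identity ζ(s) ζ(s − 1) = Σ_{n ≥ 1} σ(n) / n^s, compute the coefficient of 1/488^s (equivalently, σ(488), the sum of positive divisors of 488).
σ(488) = 930

In the product (Σ m^0/m^s)(Σ k / k^s) = Σ (Σ_{d | n} d) / n^s, the coefficient of 1/n^s is σ(n) = Σ_{d | n} d. For n = 488, divisors are [1, 2, 4, 8, 61, 122, 244, 488]; summing: σ(488) = 930.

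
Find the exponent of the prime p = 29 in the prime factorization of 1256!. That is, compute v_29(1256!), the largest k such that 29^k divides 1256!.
v_29(1256!) = 44

Legendre's formula: v_p(n!) = Σ_{k ≥ 1} ⌊n / p^k⌋. For p = 29, n = 1256, the terms are:
  ⌊1256/29^1⌋ = ⌊1256/29⌋ = 43
  ⌊1256/29^2⌋ = ⌊1256/841⌋ = 1
(the next term ⌊1256/29^3⌋ = 0, terminating the sum). Summing: v_29(1256!) = 43 + 1 = 44.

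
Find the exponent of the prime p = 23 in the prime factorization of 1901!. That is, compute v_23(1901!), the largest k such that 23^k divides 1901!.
v_23(1901!) = 85

Legendre's formula: v_p(n!) = Σ_{k ≥ 1} ⌊n / p^k⌋. For p = 23, n = 1901, the terms are:
  ⌊1901/23^1⌋ = ⌊1901/23⌋ = 82
  ⌊1901/23^2⌋ = ⌊1901/529⌋ = 3
(the next term ⌊1901/23^3⌋ = 0, terminating the sum). Summing: v_23(1901!) = 82 + 3 = 85.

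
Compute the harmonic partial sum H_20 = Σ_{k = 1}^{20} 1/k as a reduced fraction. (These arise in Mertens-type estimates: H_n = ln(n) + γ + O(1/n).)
H_20 = 55835135/15519504

Direct summation: H_20 = 1 + 1/2 + ... + 1/20. The least common denominator is lcm(1, ..., 20) = 232792560; over this denominator the numerator is 232792560 + 116396280 + 77597520 + 58198140 + 46558512 + 38798760 + 33256080 + 29099070 + 25865840 + 23279256 + 21162960 + 19399380 + 17907120 + 16628040 + 15519504 + 14549535 + 13693680 + 12932920 + 12252240 + 11639628 = 837527025, so H_20 = 837527025/232792560; reducing by gcd(837527025, 232792560) = 15 gives 55835135/15519504 ≈ 3.59774. (The PNT-adjacent estimate ln(20) + γ ≈ 3.57295 matches within O(1/n).)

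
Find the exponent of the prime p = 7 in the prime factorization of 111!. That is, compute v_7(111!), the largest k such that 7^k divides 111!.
v_7(111!) = 17

Legendre's formula: v_p(n!) = Σ_{k ≥ 1} ⌊n / p^k⌋. For p = 7, n = 111, the terms are:
  ⌊111/7^1⌋ = ⌊111/7⌋ = 15
  ⌊111/7^2⌋ = ⌊111/49⌋ = 2
(the next term ⌊111/7^3⌋ = 0, terminating the sum). Summing: v_7(111!) = 15 + 2 = 17.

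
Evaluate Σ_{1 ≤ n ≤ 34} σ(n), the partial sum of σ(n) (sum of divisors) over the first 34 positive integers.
Σ_{n ≤ 34} σ(n) = 959

Compute σ(n) for each 1 ≤ n ≤ 34: σ(1) = 1, σ(2) = 3, σ(3) = 4, σ(4) = 7, σ(5) = 6, σ(6) = 12, σ(7) = 8, σ(8) = 15, σ(9) = 13, σ(10) = 18, σ(11) = 12, σ(12) = 28, σ(13) = 14, σ(14) = 24, σ(15) = 24, σ(16) = 31, σ(17) = 18, σ(18) = 39, σ(19) = 20, σ(20) = 42, σ(21) = 32, σ(22) = 36, σ(23) = 24, σ(24) = 60, σ(25) = 31, σ(26) = 42, σ(27) = 40, σ(28) = 56, σ(29) = 30, σ(30) = 72, σ(31) = 32, σ(32) = 63, σ(33) = 48, σ(34) = 54. Summing all 34 values: 959. (Average order: Σ_{n ≤ x} σ(n) ~ (π²/12) x². For x = 34, (π²/12)·34² ≈ 950.77.)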